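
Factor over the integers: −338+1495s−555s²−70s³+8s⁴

(2s+13)(4s−1)(s−13)(s−2)

Among the possible rational roots, s = 13 is a root, so (s−13) divides it; the quotient is 8s³+34s²−113s+26.
Continuing, s = 1/4 is a root, so (4s−1) is a factor; dividing leaves 2s²+9s−26.
The remaining quadratic factors as (s−2)(2s+13).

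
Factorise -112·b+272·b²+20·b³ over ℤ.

4·b·(5·b-2)·(b+14)

Pull out the common factor 4·b, then factor the remaining trinomial.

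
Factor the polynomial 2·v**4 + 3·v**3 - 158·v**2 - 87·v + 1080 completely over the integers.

Testing divisors of the constant over divisors of the leading coefficient, v = 8 is a root, so (v - 8) divides it; the quotient is 2·v**3 + 19·v**2 - 6·v - 135.
Continuing, v = -3 is a root, so (v + 3) divides it; the quotient is 2·v**2 + 13·v - 45.
The remaining quadratic factors as (v + 9)(2·v - 5).

(2·v - 5)·(v + 3)·(v + 9)·(v - 8)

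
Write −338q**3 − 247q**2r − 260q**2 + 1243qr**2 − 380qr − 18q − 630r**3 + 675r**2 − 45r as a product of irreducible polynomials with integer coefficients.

−(13q − 14r + 1)(13q − 9r + 9)(2q + 5r)

Group: 13q(−26q**2 − 47qr − 18q + 45r**2 − 45r) + (−14r + 1)(−26q**2 − 47qr − 18q + 45r**2 − 45r); both groups contain (−26q**2 − 47qr − 18q + 45r**2 − 45r), so (13q − 14r + 1) is a factor with cofactor −26q**2 − 47qr − 18q + 45r**2 − 45r.
The cofactor groups again: −26q**2 − 47qr − 18q + 45r**2 − 45r = −2q(13q − 9r + 9) − 5r(13q − 9r + 9); both groups contain (13q − 9r + 9), giving −(2q + 5r)(13q − 9r + 9).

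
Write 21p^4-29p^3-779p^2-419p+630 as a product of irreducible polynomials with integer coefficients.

(3p-2)(7p+9)(p+5)(p-7)

Testing divisors of the constant over divisors of the leading coefficient, p = 2/3 is a root, giving the factor (3p-2) and quotient 7p^3-5p^2-263p-315.
Next, p = -5 is a root, so (p+5) divides it; the quotient is 7p^2-40p-63.
The remaining quadratic factors as (p-7)(7p+9).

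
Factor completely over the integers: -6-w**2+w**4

Substitute u = w**2 to get a quadratic in u, then factor.
w**2-3 is irreducible over ℤ (3 is not a perfect square).
w**2+2 is irreducible over ℤ (always positive, so no real roots).

(w**2+2)·(w**2-3)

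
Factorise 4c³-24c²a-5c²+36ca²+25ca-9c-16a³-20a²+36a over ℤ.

Group: c(4c²-8ca-5c+4a²+5a-9) - 4a(4c²-8ca-5c+4a²+5a-9); both groups contain (4c²-8ca-5c+4a²+5a-9), so (c-4a) is a factor with cofactor 4c²-8ca-5c+4a²+5a-9.
The cofactor groups again: 4c²-8ca-5c+4a²+5a-9 = 4c(c-a+1) + (-4a-9)(c-a+1); both groups contain (c-a+1), giving (4c-4a-9)(c-a+1).

(4c-4a-9)(c-4a)(c-a+1)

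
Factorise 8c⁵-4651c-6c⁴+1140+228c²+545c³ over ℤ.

Testing divisors of the constant over divisors of the leading coefficient, c = 5/2 is a root, so (2c-5) divides it; the quotient is 4c⁴+7c³+290c²+839c-228.
Then c = -3 is a root, so (c+3) is a factor; dividing leaves 4c³-5c²+305c-76.
Then c = 1/4 is a root, giving the factor (4c-1) and quotient c²-c+76.
The quadratic c²-c+76 has discriminant -303 < 0 and is irreducible over ℤ.

(2c-5)(4c-1)(c+3)(c²-c+76)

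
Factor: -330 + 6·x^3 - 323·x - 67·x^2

(6·x + 11)·(x + 2)·(x - 15)

Testing divisors of the constant over divisors of the leading coefficient, x = -2 is a root, giving the factor (x + 2) and quotient 6·x^2 - 79·x - 165.
The remaining quadratic factors as (x - 15)(6·x + 11).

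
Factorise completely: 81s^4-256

Write as (9s^2)² − (16)², then factor 9s^2-16 once more.

(3s+4)(3s-4)(9s^2+16)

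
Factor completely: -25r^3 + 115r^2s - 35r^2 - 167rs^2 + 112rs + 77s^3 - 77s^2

Group: 5r(-5r^2 + 16rs - 11s^2) + (-7s + 7)(-5r^2 + 16rs - 11s^2); both groups contain (-5r^2 + 16rs - 11s^2), so (5r - 7s + 7) is a factor with cofactor -5r^2 + 16rs - 11s^2.
The cofactor groups again: -5r^2 + 16rs - 11s^2 = -r(5r - 11s) + s(5r - 11s); both groups contain (5r - 11s), giving -(r - s)(5r - 11s).

-(5r - 11s)(5r - 7s + 7)(r - s)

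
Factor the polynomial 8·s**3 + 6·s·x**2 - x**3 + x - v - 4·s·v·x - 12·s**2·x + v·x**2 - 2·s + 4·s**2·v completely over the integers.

Group: 2·s·(4·s**2 + 2·s·v - 4·s·x + 2·s - v·x + v + x**2 - x) + (-x - 1)·(4·s**2 + 2·s·v - 4·s·x + 2·s - v·x + v + x**2 - x); both groups contain (4·s**2 + 2·s·v - 4·s·x + 2·s - v·x + v + x**2 - x), so (2·s - x - 1) is a factor with cofactor 4·s**2 + 2·s·v - 4·s·x + 2·s - v·x + v + x**2 - x.
The cofactor groups again: 4·s**2 + 2·s·v - 4·s·x + 2·s - v·x + v + x**2 - x = 2·s·(2·s - x + 1) + (v - x)·(2·s - x + 1); both groups contain (2·s - x + 1), giving (2·s + v - x)·(2·s - x + 1).

(2·s + v - x)·(2·s - x + 1)·(2·s - x - 1)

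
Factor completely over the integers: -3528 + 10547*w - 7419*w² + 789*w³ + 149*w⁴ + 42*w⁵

(2*w - 1)*(3*w - 8)*(7*w - 9)*(w² + 8*w + 49)

Among the possible rational roots, w = 8/3 is a root, so (3*w - 8) divides it; the quotient is 14*w⁴ + 87*w³ + 495*w² - 1153*w + 441.
Next, w = 9/7 is a root, so (7*w - 9) divides it; the quotient is 2*w³ + 15*w² + 90*w - 49.
Then w = 1/2 is a root, so (2*w - 1) is a factor; dividing leaves w² + 8*w + 49.
The quadratic w² + 8*w + 49 has discriminant -132 < 0 and is irreducible over ℤ.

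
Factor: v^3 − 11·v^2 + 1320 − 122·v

By the rational root theorem, v = −11 is a root, giving the factor (v + 11) and quotient v^2 − 22·v + 120.
The remaining quadratic factors as (v − 10)(v − 12).

(v + 11)·(v − 10)·(v − 12)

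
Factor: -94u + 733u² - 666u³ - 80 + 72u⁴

Trying the rational-root candidates, u = -1/4 is a root, so (4u + 1) divides it; the quotient is 18u³ - 171u² + 226u - 80.
Next, u = 5/6 is a root, so (6u - 5) is a factor; dividing leaves 3u² - 26u + 16.
The remaining quadratic factors as (u - 8)(3u - 2).

(3u - 2)(4u + 1)(6u - 5)(u - 8)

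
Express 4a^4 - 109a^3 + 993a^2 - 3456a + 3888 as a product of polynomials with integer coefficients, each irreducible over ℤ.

(4a - 9)(a - 12)(a - 4)(a - 9)

By the rational root theorem, a = 9 is a root, so (a - 9) is a factor; dividing leaves 4a^3 - 73a^2 + 336a - 432.
Then a = 4 is a root, so (a - 4) is a factor; dividing leaves 4a^2 - 57a + 108.
The remaining quadratic factors as (a - 12)(4a - 9).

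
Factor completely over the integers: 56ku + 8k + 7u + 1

Group as (56ku + 8k) + (7u + 1) = 8k(7u + 1) + (7u + 1).
Both groups share the factor (7u + 1).

(7u + 1)(8k + 1)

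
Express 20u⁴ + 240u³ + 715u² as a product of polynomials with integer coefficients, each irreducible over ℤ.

5u²(2u + 11)(2u + 13)

Pull out the common factor 5u², then factor the remaining trinomial.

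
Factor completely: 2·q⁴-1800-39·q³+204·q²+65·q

Trying the rational-root candidates, q = 8 is a root, so (q-8) is a factor; dividing leaves 2·q³-23·q²+20·q+225.
Next, q = 9 is a root, giving the factor (q-9) and quotient 2·q²-5·q-25.
The remaining quadratic factors as (q-5)(2·q+5).

(2·q+5)·(q-5)·(q-8)·(q-9)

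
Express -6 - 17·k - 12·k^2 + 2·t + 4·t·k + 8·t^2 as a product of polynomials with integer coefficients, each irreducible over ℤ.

(4·t - 4·k - 3)·(2·t + 3·k + 2)

Group: 4·t·(2·t + 3·k + 2) + (-4·k - 3)·(2·t + 3·k + 2); both groups contain (2·t + 3·k + 2).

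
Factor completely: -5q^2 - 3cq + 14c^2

Group: 7c(2c + q) - 5q(2c + q); both groups contain (2c + q).

(2c + q)(7c - 5q)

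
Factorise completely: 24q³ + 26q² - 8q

2q(3q + 4)(4q - 1)

Pull out the common factor 2q, then factor the remaining trinomial.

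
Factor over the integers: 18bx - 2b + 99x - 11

Group as (18bx - 2b) + (99x - 11) = 2b(9x - 1) + 11(9x - 1).
Both groups share the factor (9x - 1).

(2b + 11)(9x - 1)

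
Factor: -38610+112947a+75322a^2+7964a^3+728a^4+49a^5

Testing divisors of the constant over divisors of the leading coefficient, a = -11 is a root, so (a+11) divides it; the quotient is 49a^4+189a^3+5885a^2+10587a-3510.
Continuing, a = -15/7 is a root, so (7a+15) is a factor; dividing leaves 7a^3+12a^2+815a-234.
Then a = 2/7 is a root, so (7a-2) divides it; the quotient is a^2+2a+117.
The quadratic a^2+2a+117 has discriminant -464 < 0 and is irreducible over ℤ.

(7a+15)(7a-2)(a+11)(a^2+2a+117)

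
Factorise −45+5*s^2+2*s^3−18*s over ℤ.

Trying the rational-root candidates, s = −5/2 is a root, so (2*s+5) divides it; the quotient is s^2−9.
The remaining quadratic factors as (s−3)(s+3).

(2*s+5)*(s+3)*(s−3)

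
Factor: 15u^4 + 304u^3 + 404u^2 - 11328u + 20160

Trying the rational-root candidates, u = 10/3 is a root, so (3u - 10) divides it; the quotient is 5u^3 + 118u^2 + 528u - 2016.
Next, u = -14 is a root, so (u + 14) divides it; the quotient is 5u^2 + 48u - 144.
The remaining quadratic factors as (u + 12)(5u - 12).

(3u - 10)(5u - 12)(u + 12)(u + 14)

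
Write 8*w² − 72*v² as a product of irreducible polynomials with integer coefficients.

Pull out the common factor 8; w² − 9*v² is a difference of squares.

8*(w − 3*v)*(w + 3*v)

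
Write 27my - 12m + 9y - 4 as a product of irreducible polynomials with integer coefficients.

Group as (27my - 12m) + (9y - 4) = 3m(9y - 4) + (9y - 4).
Both groups share the factor (9y - 4).

(3m + 1)(9y - 4)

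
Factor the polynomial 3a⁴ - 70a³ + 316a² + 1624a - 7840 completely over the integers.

Among the possible rational roots, a = -14/3 is a root, so (3a + 14) divides it; the quotient is a³ - 28a² + 236a - 560.
Then a = 4 is a root, so (a - 4) is a factor; dividing leaves a² - 24a + 140.
The remaining quadratic factors as (a - 14)(a - 10).

(3a + 14)(a - 10)(a - 14)(a - 4)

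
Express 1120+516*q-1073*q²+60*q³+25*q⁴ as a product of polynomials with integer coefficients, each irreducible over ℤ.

(5*q+4)*(5*q-7)*(q+8)*(q-5)

Trying the rational-root candidates, q = -8 is a root, so (q+8) divides it; the quotient is 25*q³-140*q²+47*q+140.
Then q = -4/5 is a root, so (5*q+4) is a factor; dividing leaves 5*q²-32*q+35.
The remaining quadratic factors as (5*q-7)(q-5).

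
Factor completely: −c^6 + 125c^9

c^6(5c − 1)(25c^2 + 5c + 1)

Pull out the common factor c^6, leaving 125c^3 − 1.
Recognize a difference of cubes with the parts 5c and 1.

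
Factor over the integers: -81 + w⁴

Write as (w²)² − (9)², then factor w² - 9 once more.

(w + 3)(w - 3)(w² + 9)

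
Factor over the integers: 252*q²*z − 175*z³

7*z*(6*q + 5*z)*(6*q − 5*z)

Factor out 7*z, leaving 36*q² − 25*z², which is a difference of two squares.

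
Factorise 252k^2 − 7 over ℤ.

Pull out the common factor 7; 36k^2 − 1 is a difference of squares.

7(6k + 1)(6k − 1)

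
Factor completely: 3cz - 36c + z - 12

(3c + 1)(z - 12)

Group as (3cz - 36c) + (z - 12) = 3c(z - 12) + (z - 12).
Both groups share the factor (z - 12).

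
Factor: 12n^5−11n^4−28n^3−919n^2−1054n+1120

Among the possible rational roots, n = 5 is a root, giving the factor (n−5) and quotient 12n^4+49n^3+217n^2+166n−224.
Then n = 2/3 is a root, giving the factor (3n−2) and quotient 4n^3+19n^2+85n+112.
Next, n = −7/4 is a root, giving the factor (4n+7) and quotient n^2+3n+16.
The quadratic n^2+3n+16 has discriminant −55 < 0 and is irreducible over ℤ.

(3n−2)(4n+7)(n−5)(n^2+3n+16)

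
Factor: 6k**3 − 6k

Pull out the common factor 6k; k**2 − 1 is a difference of squares.

6k(k + 1)(k − 1)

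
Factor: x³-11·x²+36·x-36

Among the possible rational roots, x = 6 is a root, giving the factor (x-6) and quotient x²-5·x+6.
The remaining quadratic factors as (x-2)(x-3).

(x-2)·(x-3)·(x-6)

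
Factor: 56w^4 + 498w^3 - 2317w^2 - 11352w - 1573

(2w - 11)(4w + 13)(7w + 1)(w + 11)

Among the possible rational roots, w = -13/4 is a root, so (4w + 13) is a factor; dividing leaves 14w^3 + 79w^2 - 836w - 121.
Next, w = 11/2 is a root, so (2w - 11) divides it; the quotient is 7w^2 + 78w + 11.
The remaining quadratic factors as (w + 11)(7w + 1).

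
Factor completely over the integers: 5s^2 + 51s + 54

Need a pair with product 5·54 = 270 and sum 51: that's 6 and 45.
Split the middle term: 5s^2 + 6s + 45s + 54 = s(5s + 6) + 9(5s + 6).

(5s + 6)(s + 9)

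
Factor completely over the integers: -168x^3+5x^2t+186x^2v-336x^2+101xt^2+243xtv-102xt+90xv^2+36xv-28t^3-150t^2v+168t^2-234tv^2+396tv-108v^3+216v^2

Group: 7x(-24x^2-13xt+6xv-48x+7t^2+27tv-42t+18v^2-36v) + (-4t-6v)(-24x^2-13xt+6xv-48x+7t^2+27tv-42t+18v^2-36v); both groups contain (-24x^2-13xt+6xv-48x+7t^2+27tv-42t+18v^2-36v), so (7x-4t-6v) is a factor with cofactor -24x^2-13xt+6xv-48x+7t^2+27tv-42t+18v^2-36v.
The cofactor groups again: -24x^2-13xt+6xv-48x+7t^2+27tv-42t+18v^2-36v = -3x(8x+7t+6v) + (t+3v-6)(8x+7t+6v); both groups contain (8x+7t+6v), giving -(3x-t-3v+6)(8x+7t+6v).

-(7x-4t-6v)(3x-t-3v+6)(8x+7t+6v)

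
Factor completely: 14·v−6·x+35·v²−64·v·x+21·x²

(5·v−7·x+2)·(7·v−3·x)

Group: 5·v·(7·v−3·x) + (−7·x+2)·(7·v−3·x); both groups contain (7·v−3·x).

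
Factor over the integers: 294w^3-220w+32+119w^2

(6w-1)(7w+8)(7w-4)

Among the possible rational roots, w = 4/7 is a root, so (7w-4) is a factor; dividing leaves 42w^2+41w-8.
The remaining quadratic factors as (6w-1)(7w+8).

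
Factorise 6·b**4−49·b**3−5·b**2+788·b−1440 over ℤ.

(2·b−9)·(3·b−8)·(b+4)·(b−5)

Trying the rational-root candidates, b = 9/2 is a root, giving the factor (2·b−9) and quotient 3·b**3−11·b**2−52·b+160.
Then b = 8/3 is a root, so (3·b−8) divides it; the quotient is b**2−b−20.
The remaining quadratic factors as (b−5)(b+4).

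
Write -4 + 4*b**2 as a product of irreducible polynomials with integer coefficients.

4*(b + 1)*(b - 1)

Pull out the common factor 4; b**2 - 1 is a difference of squares.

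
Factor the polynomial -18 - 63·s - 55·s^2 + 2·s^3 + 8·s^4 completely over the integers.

By the rational root theorem, s = -2 is a root, so (s + 2) is a factor; dividing leaves 8·s^3 - 14·s^2 - 27·s - 9.
Then s = -1/2 is a root, giving the factor (2·s + 1) and quotient 4·s^2 - 9·s - 9.
The remaining quadratic factors as (s - 3)(4·s + 3).

(2·s + 1)·(4·s + 3)·(s + 2)·(s - 3)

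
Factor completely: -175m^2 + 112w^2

Pull out the common factor 7; 16w^2 - 25m^2 is a difference of squares.

7(4w - 5m)(4w + 5m)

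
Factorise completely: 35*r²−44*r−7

(5*r−7)*(7*r+1)

Need a pair with product 35·(−7) = −245 and sum −44: that's −49 and 5.
Split the middle term: 35*r²−49*r + 5*r−7 = 7*r*(5*r−7) + (5*r−7).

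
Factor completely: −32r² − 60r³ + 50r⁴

2r²(5r + 2)(5r − 8)

Pull out the common factor 2r², then factor the remaining trinomial.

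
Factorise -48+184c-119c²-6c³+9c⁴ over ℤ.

(3c-1)(3c-4)(c+4)(c-3)

Among the possible rational roots, c = -4 is a root, giving the factor (c+4) and quotient 9c³-42c²+49c-12.
Next, c = 1/3 is a root, so (3c-1) is a factor; dividing leaves 3c²-13c+12.
The remaining quadratic factors as (c-3)(3c-4).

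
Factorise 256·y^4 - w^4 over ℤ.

Difference of squares twice: with A = 4·y and B = w, A⁴ − B⁴ = (A² − B²)(A² + B²), and A² − B² factors again.

(4·y - w)·(4·y + w)·(16·y^2 + w^2)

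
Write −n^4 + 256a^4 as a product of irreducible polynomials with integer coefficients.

(4a + n)(4a − n)(16a^2 + n^2)

Write as (16a^2)² − (n^2)², then factor 16a^2 − n^2 once more.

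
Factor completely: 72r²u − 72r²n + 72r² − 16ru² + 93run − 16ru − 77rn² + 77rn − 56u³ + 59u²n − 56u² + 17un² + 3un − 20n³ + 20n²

(u − n + 1)(9r + 7u + 4n)(8r − 8u + 5n)

Group: 9r(8ru − 8rn + 8r − 8u² + 13un − 8u − 5n² + 5n) + (7u + 4n)(8ru − 8rn + 8r − 8u² + 13un − 8u − 5n² + 5n); both groups contain (8ru − 8rn + 8r − 8u² + 13un − 8u − 5n² + 5n), so (9r + 7u + 4n) is a factor with cofactor 8ru − 8rn + 8r − 8u² + 13un − 8u − 5n² + 5n.
The cofactor groups again: 8ru − 8rn + 8r − 8u² + 13un − 8u − 5n² + 5n = u(8r − 8u + 5n) + (−n + 1)(8r − 8u + 5n); both groups contain (8r − 8u + 5n), giving (u − n + 1)(8r − 8u + 5n).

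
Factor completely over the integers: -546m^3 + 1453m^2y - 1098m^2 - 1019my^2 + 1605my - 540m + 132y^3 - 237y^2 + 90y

-(13m - 12y + 15)(6m - y)(7m - 11y + 6)

Group: 7m(-78m^2 + 85my - 90m - 12y^2 + 15y) + (-11y + 6)(-78m^2 + 85my - 90m - 12y^2 + 15y); both groups contain (-78m^2 + 85my - 90m - 12y^2 + 15y), so (7m - 11y + 6) is a factor with cofactor -78m^2 + 85my - 90m - 12y^2 + 15y.
The cofactor groups again: -78m^2 + 85my - 90m - 12y^2 + 15y = -13m(6m - y) + (12y - 15)(6m - y); both groups contain (6m - y), giving -(13m - 12y + 15)(6m - y).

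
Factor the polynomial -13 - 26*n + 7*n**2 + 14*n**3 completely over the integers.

(2*n + 1)*(7*n**2 - 13)

Group as (14*n**3 - 26*n) + (7*n**2 - 13) = 2*n*(7*n**2 - 13) + (7*n**2 - 13).
Both groups share the factor (7*n**2 - 13).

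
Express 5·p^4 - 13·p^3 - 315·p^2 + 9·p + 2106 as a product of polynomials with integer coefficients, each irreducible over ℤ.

By the rational root theorem, p = 13/5 is a root, so (5·p - 13) is a factor; dividing leaves p^3 - 63·p - 162.
Next, p = -6 is a root, so (p + 6) divides it; the quotient is p^2 - 6·p - 27.
The remaining quadratic factors as (p - 9)(p + 3).

(5·p - 13)·(p + 3)·(p + 6)·(p - 9)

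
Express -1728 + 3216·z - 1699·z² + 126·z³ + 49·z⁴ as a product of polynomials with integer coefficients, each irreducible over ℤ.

Trying the rational-root candidates, z = 9/7 is a root, so (7·z - 9) divides it; the quotient is 7·z³ + 27·z² - 208·z + 192.
Then z = 3 is a root, so (z - 3) is a factor; dividing leaves 7·z² + 48·z - 64.
The remaining quadratic factors as (z + 8)(7·z - 8).

(7·z - 8)·(7·z - 9)·(z + 8)·(z - 3)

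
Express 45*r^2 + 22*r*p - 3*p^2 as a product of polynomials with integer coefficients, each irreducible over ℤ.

Group: 5*r*(9*r - p) + 3*p*(9*r - p); both groups contain (9*r - p).

(9*r - p)*(5*r + 3*p)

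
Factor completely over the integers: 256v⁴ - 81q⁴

Write as (16v²)² − (9q²)², then factor 16v² - 9q² once more.

(4v - 3q)(4v + 3q)(16v² + 9q²)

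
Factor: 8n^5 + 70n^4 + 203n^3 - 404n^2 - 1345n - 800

(2n - 5)(4n + 5)(n + 1)(n^2 + 9n + 32)

Testing divisors of the constant over divisors of the leading coefficient, n = -5/4 is a root, giving the factor (4n + 5) and quotient 2n^4 + 15n^3 + 32n^2 - 141n - 160.
Then n = 5/2 is a root, giving the factor (2n - 5) and quotient n^3 + 10n^2 + 41n + 32.
Continuing, n = -1 is a root, so (n + 1) divides it; the quotient is n^2 + 9n + 32.
The quadratic n^2 + 9n + 32 has discriminant -47 < 0 and is irreducible over ℤ.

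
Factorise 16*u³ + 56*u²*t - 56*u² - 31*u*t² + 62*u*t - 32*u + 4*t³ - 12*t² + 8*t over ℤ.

Group: 4*u*(4*u² + 15*u*t - 16*u - 4*t² + 4*t) + (-t + 2)*(4*u² + 15*u*t - 16*u - 4*t² + 4*t); both groups contain (4*u² + 15*u*t - 16*u - 4*t² + 4*t), so (4*u - t + 2) is a factor with cofactor 4*u² + 15*u*t - 16*u - 4*t² + 4*t.
The cofactor groups again: 4*u² + 15*u*t - 16*u - 4*t² + 4*t = u*(4*u - t) + (4*t - 4)*(4*u - t); both groups contain (4*u - t), giving (u + 4*t - 4)*(4*u - t).

(4*u - t)*(4*u - t + 2)*(u + 4*t - 4)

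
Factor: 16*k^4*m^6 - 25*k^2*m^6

Factor out k^2*m^6 first: what remains is 16*k^2 - 25.
Recognize a difference of squares with the parts 4*k and 5.

k^2*m^6*(4*k + 5)*(4*k - 5)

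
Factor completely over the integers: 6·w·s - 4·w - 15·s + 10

(2·w - 5)·(3·s - 2)

Group as (6·w·s - 4·w) + (-15·s + 10) = 2·w·(3·s - 2) - 5·(3·s - 2).
Both groups share the factor (3·s - 2).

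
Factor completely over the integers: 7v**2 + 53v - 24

(7v - 3)(v + 8)

Need a pair with product 7·(-24) = -168 and sum 53: that's -3 and 56.
Split the middle term: 7v**2 - 3v + 56v - 24 = v(7v - 3) + 8(7v - 3).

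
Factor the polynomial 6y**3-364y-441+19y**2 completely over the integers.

Among the possible rational roots, y = -7/6 is a root, giving the factor (6y+7) and quotient y**2+2y-63.
The remaining quadratic factors as (y-7)(y+9).

(6y+7)(y+9)(y-7)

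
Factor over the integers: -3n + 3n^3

Factor out 3n, leaving n^2 - 1, which is a difference of two squares.

3n(n + 1)(n - 1)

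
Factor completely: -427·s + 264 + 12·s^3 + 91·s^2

Testing divisors of the constant over divisors of the leading coefficient, s = -11 is a root, so (s + 11) is a factor; dividing leaves 12·s^2 - 41·s + 24.
The remaining quadratic factors as (4·s - 3)(3·s - 8).

(3·s - 8)·(4·s - 3)·(s + 11)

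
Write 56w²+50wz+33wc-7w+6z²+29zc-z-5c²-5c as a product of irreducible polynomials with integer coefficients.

Group: 8w(7w+z+5c) + (6z-c-1)(7w+z+5c); both groups contain (7w+z+5c).

(8w+6z-c-1)(7w+z+5c)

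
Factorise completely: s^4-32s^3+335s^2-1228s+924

(s-1)(s-11)(s-14)(s-6)

Testing divisors of the constant over divisors of the leading coefficient, s = 14 is a root, so (s-14) divides it; the quotient is s^3-18s^2+83s-66.
Continuing, s = 1 is a root, so (s-1) divides it; the quotient is s^2-17s+66.
The remaining quadratic factors as (s-6)(s-11).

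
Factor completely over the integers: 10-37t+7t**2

Need a pair with product 7·10 = 70 and sum -37: that's -2 and -35.
Split the middle term: 7t**2-2t - 35t+10 = t(7t-2) - 5(7t-2).

(7t-2)(t-5)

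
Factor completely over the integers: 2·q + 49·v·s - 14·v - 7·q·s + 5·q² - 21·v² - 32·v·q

Group: -3·v·(7·v - q) + (-5·q + 7·s - 2)·(7·v - q); both groups contain (7·v - q).

-(7·v - q)·(3·v + 5·q - 7·s + 2)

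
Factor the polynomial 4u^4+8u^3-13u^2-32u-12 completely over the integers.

Trying the rational-root candidates, u = -1/2 is a root, so (2u+1) divides it; the quotient is 2u^3+3u^2-8u-12.
Continuing, u = -3/2 is a root, giving the factor (2u+3) and quotient u^2-4.
The remaining quadratic factors as (u-2)(u+2).

(2u+1)(2u+3)(u+2)(u-2)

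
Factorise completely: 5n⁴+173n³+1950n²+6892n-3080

Trying the rational-root candidates, n = -10 is a root, so (n+10) is a factor; dividing leaves 5n³+123n²+720n-308.
Next, n = -14 is a root, giving the factor (n+14) and quotient 5n²+53n-22.
The remaining quadratic factors as (n+11)(5n-2).

(5n-2)(n+10)(n+11)(n+14)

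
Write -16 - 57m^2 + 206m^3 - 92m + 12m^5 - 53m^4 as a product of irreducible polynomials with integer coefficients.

Among the possible rational roots, m = -1/3 is a root, so (3m + 1) divides it; the quotient is 4m^4 - 19m^3 + 75m^2 - 44m - 16.
Next, m = -1/4 is a root, so (4m + 1) is a factor; dividing leaves m^3 - 5m^2 + 20m - 16.
Next, m = 1 is a root, so (m - 1) divides it; the quotient is m^2 - 4m + 16.
The quadratic m^2 - 4m + 16 has discriminant -48 < 0 and is irreducible over ℤ.

(3m + 1)(4m + 1)(m - 1)(m^2 - 4m + 16)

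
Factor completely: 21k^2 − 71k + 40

(3k − 8)(7k − 5)

Need a pair with product 21·40 = 840 and sum −71: that's −15 and −56.
Split the middle term: 21k^2 − 15k − 56k + 40 = 3k(7k − 5) − 8(7k − 5).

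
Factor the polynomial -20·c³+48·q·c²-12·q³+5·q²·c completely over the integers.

Group: q·(-12·q²-19·q·c+10·c²) - 2·c·(-12·q²-19·q·c+10·c²); both groups contain (-12·q²-19·q·c+10·c²), so (q-2·c) is a factor with cofactor -12·q²-19·q·c+10·c².
The cofactor groups again: -12·q²-19·q·c+10·c² = -q·(12·q-5·c) - 2·c·(12·q-5·c); both groups contain (12·q-5·c), giving -(q+2·c)·(12·q-5·c).

-(q-2·c)·(12·q-5·c)·(q+2·c)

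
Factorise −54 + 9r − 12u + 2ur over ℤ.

Group as (2ur − 12u) + (9r − 54) = 2u(r − 6) + 9(r − 6).
Both groups share the factor (r − 6).

(2u + 9)(r − 6)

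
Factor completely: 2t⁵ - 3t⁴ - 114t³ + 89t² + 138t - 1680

By the rational root theorem, t = -5/2 is a root, so (2t + 5) is a factor; dividing leaves t⁴ - 4t³ - 47t² + 162t - 336.
Next, t = -7 is a root, so (t + 7) divides it; the quotient is t³ - 11t² + 30t - 48.
Next, t = 8 is a root, so (t - 8) divides it; the quotient is t² - 3t + 6.
The quadratic t² - 3t + 6 has discriminant -15 < 0 and is irreducible over ℤ.

(2t + 5)(t + 7)(t - 8)(t² - 3t + 6)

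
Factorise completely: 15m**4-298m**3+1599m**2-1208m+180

Among the possible rational roots, m = 10 is a root, so (m-10) divides it; the quotient is 15m**3-148m**2+119m-18.
Continuing, m = 1/5 is a root, giving the factor (5m-1) and quotient 3m**2-29m+18.
The remaining quadratic factors as (3m-2)(m-9).

(3m-2)(5m-1)(m-10)(m-9)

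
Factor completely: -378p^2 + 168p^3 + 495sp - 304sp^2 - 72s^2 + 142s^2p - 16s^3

-(2s - 4p + 9)(s - 6p)(8s - 7p)

Group: s(-16s^2 + 46sp - 72s - 28p^2 + 63p) - 6p(-16s^2 + 46sp - 72s - 28p^2 + 63p); both groups contain (-16s^2 + 46sp - 72s - 28p^2 + 63p), so (s - 6p) is a factor with cofactor -16s^2 + 46sp - 72s - 28p^2 + 63p.
The cofactor groups again: -16s^2 + 46sp - 72s - 28p^2 + 63p = -2s(8s - 7p) + (4p - 9)(8s - 7p); both groups contain (8s - 7p), giving -(2s - 4p + 9)(8s - 7p).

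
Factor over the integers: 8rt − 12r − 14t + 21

(2t − 3)(4r − 7)

Group as (8rt − 12r) + (−14t + 21) = 4r(2t − 3) − 7(2t − 3).
Both groups share the factor (2t − 3).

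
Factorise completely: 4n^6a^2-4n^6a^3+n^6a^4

a^2n^6(a-2)^2

Pull out the common factor n^6a^2, leaving a^2-4a+4.
Recognize a perfect-square trinomial with the parts a and 2.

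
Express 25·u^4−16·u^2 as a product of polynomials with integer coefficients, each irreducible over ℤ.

u^2·(5·u+4)·(5·u−4)

Pull out the common factor u^2, leaving 25·u^2−16.
Recognize a difference of squares with the parts 5·u and 4.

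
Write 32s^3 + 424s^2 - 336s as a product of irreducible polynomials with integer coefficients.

Pull out the common factor 8s, then factor the remaining trinomial.

8s(4s - 3)(s + 14)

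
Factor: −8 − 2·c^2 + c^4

(c + 2)·(c − 2)·(c^2 + 2)

Substitute u = c^2 to get a quadratic in u, then factor.
c^2 − 4 is a difference of squares.
c^2 + 2 is irreducible over ℤ (always positive, so no real roots).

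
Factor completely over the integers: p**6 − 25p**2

p**2(p**2 + 5)(p**2 − 5)

Factor out p**2 first: what remains is p**4 − 25.
Recognize a difference of squares with the parts p**2 and 5.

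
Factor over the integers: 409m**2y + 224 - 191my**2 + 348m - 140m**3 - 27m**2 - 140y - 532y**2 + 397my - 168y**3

Group: 4m(-35m**2 + 41my - 68m + 24y**2 + 52y - 32) + (-7y - 7)(-35m**2 + 41my - 68m + 24y**2 + 52y - 32); both groups contain (-35m**2 + 41my - 68m + 24y**2 + 52y - 32), so (4m - 7y - 7) is a factor with cofactor -35m**2 + 41my - 68m + 24y**2 + 52y - 32.
The cofactor groups again: -35m**2 + 41my - 68m + 24y**2 + 52y - 32 = -5m(7m + 3y + 8) + (8y - 4)(7m + 3y + 8); both groups contain (7m + 3y + 8), giving -(5m - 8y + 4)(7m + 3y + 8).

-(4m - 7y - 7)(5m - 8y + 4)(7m + 3y + 8)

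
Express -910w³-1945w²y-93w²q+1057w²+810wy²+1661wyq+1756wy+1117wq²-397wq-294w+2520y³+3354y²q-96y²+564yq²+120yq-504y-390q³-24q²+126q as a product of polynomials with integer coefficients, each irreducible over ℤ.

-(13w-14y-10q-6)(7w+12y-3q)(10w+15y+13q-7)

Group: 10w(-91w²-58wy+109wq+42w+168y²+78yq+72y-30q²-18q) + (15y+13q-7)(-91w²-58wy+109wq+42w+168y²+78yq+72y-30q²-18q); both groups contain (-91w²-58wy+109wq+42w+168y²+78yq+72y-30q²-18q), so (10w+15y+13q-7) is a factor with cofactor -91w²-58wy+109wq+42w+168y²+78yq+72y-30q²-18q.
The cofactor groups again: -91w²-58wy+109wq+42w+168y²+78yq+72y-30q²-18q = -13w(7w+12y-3q) + (14y+10q+6)(7w+12y-3q); both groups contain (7w+12y-3q), giving -(13w-14y-10q-6)(7w+12y-3q).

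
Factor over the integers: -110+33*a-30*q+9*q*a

Group as (9*q*a-30*q) + (33*a-110) = 3*q*(3*a-10) + 11*(3*a-10).
Both groups share the factor (3*a-10).

(3*a-10)*(3*q+11)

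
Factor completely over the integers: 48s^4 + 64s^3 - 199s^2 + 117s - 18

Testing divisors of the constant over divisors of the leading coefficient, s = -3 is a root, so (s + 3) divides it; the quotient is 48s^3 - 80s^2 + 41s - 6.
Continuing, s = 2/3 is a root, so (3s - 2) is a factor; dividing leaves 16s^2 - 16s + 3.
The remaining quadratic factors as (4s - 3)(4s - 1).

(3s - 2)(4s - 1)(4s - 3)(s + 3)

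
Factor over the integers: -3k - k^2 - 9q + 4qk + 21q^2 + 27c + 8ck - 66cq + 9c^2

Group: 9c(c - 7q + k + 3) + (-3q - k)(c - 7q + k + 3); both groups contain (c - 7q + k + 3).

(9c - 3q - k)(c - 7q + k + 3)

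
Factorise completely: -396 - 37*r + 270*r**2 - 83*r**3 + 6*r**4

Among the possible rational roots, r = -1 is a root, giving the factor (r + 1) and quotient 6*r**3 - 89*r**2 + 359*r - 396.
Then r = 9 is a root, so (r - 9) divides it; the quotient is 6*r**2 - 35*r + 44.
The remaining quadratic factors as (r - 4)(6*r - 11).

(6*r - 11)*(r + 1)*(r - 4)*(r - 9)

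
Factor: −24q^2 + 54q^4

6q^2(3q + 2)(3q − 2)

Every term has a factor of 6q^2. Then 9q^2 − 4 = (3q)² − (2)².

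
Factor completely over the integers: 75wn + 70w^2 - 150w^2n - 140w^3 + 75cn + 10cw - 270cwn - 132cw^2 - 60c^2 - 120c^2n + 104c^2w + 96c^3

Group: c(96c^2 + 8cw - 120cn - 60c - 140w^2 - 150wn + 70w + 75n) + w(96c^2 + 8cw - 120cn - 60c - 140w^2 - 150wn + 70w + 75n); both groups contain (96c^2 + 8cw - 120cn - 60c - 140w^2 - 150wn + 70w + 75n), so (c + w) is a factor with cofactor 96c^2 + 8cw - 120cn - 60c - 140w^2 - 150wn + 70w + 75n.
The cofactor groups again: 96c^2 + 8cw - 120cn - 60c - 140w^2 - 150wn + 70w + 75n = 12c(8c + 10w - 5) + (-14w - 15n)(8c + 10w - 5); both groups contain (8c + 10w - 5), giving (12c - 14w - 15n)(8c + 10w - 5).

(12c - 14w - 15n)(8c + 10w - 5)(c + w)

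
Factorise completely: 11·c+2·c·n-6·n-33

(2·n+11)·(c-3)

Group as (2·c·n+11·c) + (-6·n-33) = c·(2·n+11) - 3·(2·n+11).
Both groups share the factor (2·n+11).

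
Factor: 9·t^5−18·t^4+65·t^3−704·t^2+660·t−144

Trying the rational-root candidates, t = 1/3 is a root, so (3·t−1) divides it; the quotient is 3·t^4−5·t^3+20·t^2−228·t+144.
Continuing, t = 2/3 is a root, so (3·t−2) is a factor; dividing leaves t^3−t^2+6·t−72.
Next, t = 4 is a root, giving the factor (t−4) and quotient t^2+3·t+18.
The quadratic t^2+3·t+18 has discriminant −63 < 0 and is irreducible over ℤ.

(3·t−1)·(3·t−2)·(t−4)·(t^2+3·t+18)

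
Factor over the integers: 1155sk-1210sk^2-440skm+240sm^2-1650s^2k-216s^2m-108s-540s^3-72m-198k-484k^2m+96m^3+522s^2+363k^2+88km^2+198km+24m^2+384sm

Group: 10s(-54s^2-165sk+36s-121k^2+22km+66k+24m^2+24m) + (4m-3)(-54s^2-165sk+36s-121k^2+22km+66k+24m^2+24m); both groups contain (-54s^2-165sk+36s-121k^2+22km+66k+24m^2+24m), so (10s+4m-3) is a factor with cofactor -54s^2-165sk+36s-121k^2+22km+66k+24m^2+24m.
The cofactor groups again: -54s^2-165sk+36s-121k^2+22km+66k+24m^2+24m = -9s(6s+11k+4m) + (-11k+6m+6)(6s+11k+4m); both groups contain (6s+11k+4m), giving -(9s+11k-6m-6)(6s+11k+4m).

-(6s+11k+4m)(9s+11k-6m-6)(10s+4m-3)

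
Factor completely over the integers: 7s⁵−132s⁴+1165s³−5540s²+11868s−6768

Among the possible rational roots, s = 4 is a root, so (s−4) divides it; the quotient is 7s⁴−104s³+749s²−2544s+1692.
Next, s = 6/7 is a root, so (7s−6) is a factor; dividing leaves s³−14s²+95s−282.
Next, s = 6 is a root, so (s−6) is a factor; dividing leaves s²−8s+47.
The quadratic s²−8s+47 has discriminant −124 < 0 and is irreducible over ℤ.

(7s−6)(s−4)(s−6)(s²−8s+47)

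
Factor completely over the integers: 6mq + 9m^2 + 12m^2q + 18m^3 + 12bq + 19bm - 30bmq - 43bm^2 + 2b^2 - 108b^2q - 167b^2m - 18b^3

-(2b + m)(9b - 2m - 1)(b + 9m + 6q)

Group: 9b(-2b^2 - 19bm - 12bq - 9m^2 - 6mq) + (-2m - 1)(-2b^2 - 19bm - 12bq - 9m^2 - 6mq); both groups contain (-2b^2 - 19bm - 12bq - 9m^2 - 6mq), so (9b - 2m - 1) is a factor with cofactor -2b^2 - 19bm - 12bq - 9m^2 - 6mq.
The cofactor groups again: -2b^2 - 19bm - 12bq - 9m^2 - 6mq = -2b(b + 9m + 6q) - m(b + 9m + 6q); both groups contain (b + 9m + 6q), giving -(2b + m)(b + 9m + 6q).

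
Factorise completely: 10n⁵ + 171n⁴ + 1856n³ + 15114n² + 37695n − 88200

Trying the rational-root candidates, n = 7/5 is a root, giving the factor (5n − 7) and quotient 2n⁴ + 37n³ + 423n² + 3615n + 12600.
Continuing, n = −15/2 is a root, giving the factor (2n + 15) and quotient n³ + 11n² + 129n + 840.
Next, n = −8 is a root, so (n + 8) is a factor; dividing leaves n² + 3n + 105.
The quadratic n² + 3n + 105 has discriminant −411 < 0 and is irreducible over ℤ.

(2n + 15)(5n − 7)(n + 8)(n² + 3n + 105)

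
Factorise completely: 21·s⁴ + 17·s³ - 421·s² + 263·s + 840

(3·s - 7)·(7·s + 8)·(s + 5)·(s - 3)

By the rational root theorem, s = 3 is a root, giving the factor (s - 3) and quotient 21·s³ + 80·s² - 181·s - 280.
Next, s = -5 is a root, giving the factor (s + 5) and quotient 21·s² - 25·s - 56.
The remaining quadratic factors as (7·s + 8)(3·s - 7).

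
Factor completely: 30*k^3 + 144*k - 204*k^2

Pull out the common factor 6*k, then factor the remaining trinomial.

6*k*(5*k - 4)*(k - 6)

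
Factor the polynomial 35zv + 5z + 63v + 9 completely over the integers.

Group as (35zv + 5z) + (63v + 9) = 5z(7v + 1) + 9(7v + 1).
Both groups share the factor (7v + 1).

(5z + 9)(7v + 1)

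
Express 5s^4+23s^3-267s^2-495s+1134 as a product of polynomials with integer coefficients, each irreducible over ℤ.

Testing divisors of the constant over divisors of the leading coefficient, s = -3 is a root, giving the factor (s+3) and quotient 5s^3+8s^2-291s+378.
Continuing, s = 6 is a root, so (s-6) is a factor; dividing leaves 5s^2+38s-63.
The remaining quadratic factors as (s+9)(5s-7).

(5s-7)(s+3)(s+9)(s-6)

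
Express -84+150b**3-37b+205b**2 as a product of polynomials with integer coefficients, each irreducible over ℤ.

(5b+4)(5b-3)(6b+7)

Testing divisors of the constant over divisors of the leading coefficient, b = -4/5 is a root, giving the factor (5b+4) and quotient 30b**2+17b-21.
The remaining quadratic factors as (6b+7)(5b-3).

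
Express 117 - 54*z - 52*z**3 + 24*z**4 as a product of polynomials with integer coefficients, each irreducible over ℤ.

Group as (24*z**4 - 54*z) + (-52*z**3 + 117) = 6*z*(4*z**3 - 9) - 13*(4*z**3 - 9).
Both groups share the factor (4*z**3 - 9).

(6*z - 13)*(4*z**3 - 9)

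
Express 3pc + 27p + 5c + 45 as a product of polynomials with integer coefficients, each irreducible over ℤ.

(3p + 5)(c + 9)

Group as (3pc + 27p) + (5c + 45) = 3p(c + 9) + 5(c + 9).
Both groups share the factor (c + 9).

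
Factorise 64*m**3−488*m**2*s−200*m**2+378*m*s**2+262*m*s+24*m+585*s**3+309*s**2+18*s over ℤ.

(2*m−13*s−6)*(4*m+3*s)*(8*m−15*s−1)

Group: 2*m*(32*m**2−36*m*s−4*m−45*s**2−3*s) + (−13*s−6)*(32*m**2−36*m*s−4*m−45*s**2−3*s); both groups contain (32*m**2−36*m*s−4*m−45*s**2−3*s), so (2*m−13*s−6) is a factor with cofactor 32*m**2−36*m*s−4*m−45*s**2−3*s.
The cofactor groups again: 32*m**2−36*m*s−4*m−45*s**2−3*s = 8*m*(4*m+3*s) + (−15*s−1)*(4*m+3*s); both groups contain (4*m+3*s), giving (8*m−15*s−1)*(4*m+3*s).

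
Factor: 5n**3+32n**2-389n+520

(5n-8)(n+13)(n-5)

Trying the rational-root candidates, n = 8/5 is a root, so (5n-8) divides it; the quotient is n**2+8n-65.
The remaining quadratic factors as (n+13)(n-5).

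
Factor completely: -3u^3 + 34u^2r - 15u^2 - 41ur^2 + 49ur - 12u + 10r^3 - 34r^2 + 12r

Group: 3u(-u^2 + 11ur - 4u - 10r^2 + 4r) + (-r + 3)(-u^2 + 11ur - 4u - 10r^2 + 4r); both groups contain (-u^2 + 11ur - 4u - 10r^2 + 4r), so (3u - r + 3) is a factor with cofactor -u^2 + 11ur - 4u - 10r^2 + 4r.
The cofactor groups again: -u^2 + 11ur - 4u - 10r^2 + 4r = -u(u - r) + (10r - 4)(u - r); both groups contain (u - r), giving -(u - 10r + 4)(u - r).

-(u - 10r + 4)(3u - r + 3)(u - r)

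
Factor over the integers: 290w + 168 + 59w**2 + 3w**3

Testing divisors of the constant over divisors of the leading coefficient, w = -12 is a root, so (w + 12) divides it; the quotient is 3w**2 + 23w + 14.
The remaining quadratic factors as (w + 7)(3w + 2).

(3w + 2)(w + 12)(w + 7)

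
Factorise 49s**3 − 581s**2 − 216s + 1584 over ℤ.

(7s + 12)(7s − 11)(s − 12)

By the rational root theorem, s = 11/7 is a root, giving the factor (7s − 11) and quotient 7s**2 − 72s − 144.
The remaining quadratic factors as (s − 12)(7s + 12).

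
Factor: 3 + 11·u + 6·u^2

Need a pair with product 6·3 = 18 and sum 11: that's 2 and 9.
Split the middle term: 6·u^2 + 2·u + 9·u + 3 = 2·u·(3·u + 1) + 3·(3·u + 1).

(2·u + 3)·(3·u + 1)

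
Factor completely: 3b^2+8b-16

Need a pair with product 3·(-16) = -48 and sum 8: that's 12 and -4.
Split the middle term: 3b^2+12b - 4b-16 = 3b(b+4) - 4(b+4).

(3b-4)(b+4)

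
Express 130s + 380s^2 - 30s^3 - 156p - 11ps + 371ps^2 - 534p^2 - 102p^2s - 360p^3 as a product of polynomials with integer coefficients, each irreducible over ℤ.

-(12p - s + 13)(5p + 6s + 2)(6p - 5s)

Group: 12p(-30p^2 - 11ps - 12p + 30s^2 + 10s) + (-s + 13)(-30p^2 - 11ps - 12p + 30s^2 + 10s); both groups contain (-30p^2 - 11ps - 12p + 30s^2 + 10s), so (12p - s + 13) is a factor with cofactor -30p^2 - 11ps - 12p + 30s^2 + 10s.
The cofactor groups again: -30p^2 - 11ps - 12p + 30s^2 + 10s = -5p(6p - 5s) + (-6s - 2)(6p - 5s); both groups contain (6p - 5s), giving -(5p + 6s + 2)(6p - 5s).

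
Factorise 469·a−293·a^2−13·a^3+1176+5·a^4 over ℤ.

Among the possible rational roots, a = −7/5 is a root, so (5·a+7) is a factor; dividing leaves a^3−4·a^2−53·a+168.
Then a = 3 is a root, so (a−3) is a factor; dividing leaves a^2−a−56.
The remaining quadratic factors as (a+7)(a−8).

(5·a+7)·(a+7)·(a−3)·(a−8)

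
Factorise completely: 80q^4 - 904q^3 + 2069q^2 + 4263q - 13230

Among the possible rational roots, q = 14/5 is a root, so (5q - 14) divides it; the quotient is 16q^3 - 136q^2 + 33q + 945.
Next, q = -9/4 is a root, so (4q + 9) is a factor; dividing leaves 4q^2 - 43q + 105.
The remaining quadratic factors as (q - 7)(4q - 15).

(4q + 9)(4q - 15)(5q - 14)(q - 7)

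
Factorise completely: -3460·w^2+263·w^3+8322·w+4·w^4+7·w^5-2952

(7·w-3)·(w-3)·(w-4)·(w^2+8·w+82)

Trying the rational-root candidates, w = 3 is a root, so (w-3) is a factor; dividing leaves 7·w^4+25·w^3+338·w^2-2446·w+984.
Continuing, w = 4 is a root, so (w-4) divides it; the quotient is 7·w^3+53·w^2+550·w-246.
Next, w = 3/7 is a root, so (7·w-3) divides it; the quotient is w^2+8·w+82.
The quadratic w^2+8·w+82 has discriminant -264 < 0 and is irreducible over ℤ.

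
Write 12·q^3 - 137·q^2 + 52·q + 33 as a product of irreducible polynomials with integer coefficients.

(3·q + 1)·(4·q - 3)·(q - 11)

Trying the rational-root candidates, q = -1/3 is a root, giving the factor (3·q + 1) and quotient 4·q^2 - 47·q + 33.
The remaining quadratic factors as (q - 11)(4·q - 3).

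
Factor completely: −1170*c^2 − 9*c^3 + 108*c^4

9*c^2*(3*c − 10)*(4*c + 13)

Pull out the common factor 9*c^2, then factor the remaining trinomial.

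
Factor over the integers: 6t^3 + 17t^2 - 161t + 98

(2t - 7)(3t - 2)(t + 7)

Among the possible rational roots, t = 7/2 is a root, so (2t - 7) is a factor; dividing leaves 3t^2 + 19t - 14.
The remaining quadratic factors as (t + 7)(3t - 2).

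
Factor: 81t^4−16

(3t+2)(3t−2)(9t^2+4)

(3t)⁴ − (2)⁴ = ((3t)² − (2)²)((3t)² + (2)²); the first factor splits again, the second (9t^2+4) is irreducible.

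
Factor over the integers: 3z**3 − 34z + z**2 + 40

(3z − 5)(z + 4)(z − 2)

Among the possible rational roots, z = 5/3 is a root, giving the factor (3z − 5) and quotient z**2 + 2z − 8.
The remaining quadratic factors as (z + 4)(z − 2).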